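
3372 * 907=3058404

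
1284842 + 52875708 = 54160550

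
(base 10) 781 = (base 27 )11p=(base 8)1415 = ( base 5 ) 11111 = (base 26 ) 141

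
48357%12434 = 11055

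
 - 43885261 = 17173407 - 61058668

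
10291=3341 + 6950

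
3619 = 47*77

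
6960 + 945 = 7905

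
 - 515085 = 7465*( - 69)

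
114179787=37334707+76845080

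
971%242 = 3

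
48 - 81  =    -  33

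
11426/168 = 5713/84 = 68.01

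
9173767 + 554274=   9728041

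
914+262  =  1176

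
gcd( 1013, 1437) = 1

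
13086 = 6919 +6167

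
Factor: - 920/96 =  - 2^( - 2 ) * 3^ ( - 1 )*5^1 * 23^1 = - 115/12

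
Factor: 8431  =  8431^1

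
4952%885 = 527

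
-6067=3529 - 9596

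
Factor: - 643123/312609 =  -3^(- 1)*11^( - 1)*13^1*  61^1*811^1*9473^( - 1 ) 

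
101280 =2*50640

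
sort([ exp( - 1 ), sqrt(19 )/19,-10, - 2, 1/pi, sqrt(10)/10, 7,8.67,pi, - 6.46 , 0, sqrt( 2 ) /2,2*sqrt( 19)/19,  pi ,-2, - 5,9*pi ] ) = [ - 10,- 6.46,- 5,  -  2, - 2, 0, sqrt( 19) /19, sqrt( 10)/10, 1/pi,exp( - 1 ), 2 * sqrt(19) /19, sqrt( 2)/2, pi, pi, 7,8.67,9 * pi ]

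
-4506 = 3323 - 7829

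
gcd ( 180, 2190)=30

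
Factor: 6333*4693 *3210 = 95403668490 = 2^1 * 3^2 * 5^1 * 13^1* 19^2*107^1*2111^1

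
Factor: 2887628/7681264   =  2^( - 2 ) * 23^( - 1)*37^1*109^1*179^1*20873^ ( - 1) = 721907/1920316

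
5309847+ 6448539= 11758386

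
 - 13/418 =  - 1 + 405/418   =  - 0.03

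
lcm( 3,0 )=0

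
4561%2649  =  1912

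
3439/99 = 3439/99  =  34.74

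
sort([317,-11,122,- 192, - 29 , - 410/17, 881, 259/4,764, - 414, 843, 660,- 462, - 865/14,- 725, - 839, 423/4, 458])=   [ - 839, - 725, - 462, -414, - 192, - 865/14 , - 29, - 410/17, - 11,259/4, 423/4, 122, 317, 458, 660, 764,843 , 881 ] 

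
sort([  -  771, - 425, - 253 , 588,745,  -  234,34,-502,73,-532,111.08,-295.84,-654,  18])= [ - 771,-654,-532, - 502, - 425, - 295.84,-253, - 234,18,34 , 73,111.08, 588 , 745 ]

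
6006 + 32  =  6038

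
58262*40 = 2330480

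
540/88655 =108/17731= 0.01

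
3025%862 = 439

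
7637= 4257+3380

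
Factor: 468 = 2^2*3^2*13^1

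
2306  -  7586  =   - 5280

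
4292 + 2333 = 6625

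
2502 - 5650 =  - 3148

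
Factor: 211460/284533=2^2 * 5^1 *23^(- 1) * 89^ (- 1)*97^1 *109^1* 139^ ( - 1)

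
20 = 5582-5562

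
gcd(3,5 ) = 1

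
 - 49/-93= 49/93 = 0.53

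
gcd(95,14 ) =1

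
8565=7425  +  1140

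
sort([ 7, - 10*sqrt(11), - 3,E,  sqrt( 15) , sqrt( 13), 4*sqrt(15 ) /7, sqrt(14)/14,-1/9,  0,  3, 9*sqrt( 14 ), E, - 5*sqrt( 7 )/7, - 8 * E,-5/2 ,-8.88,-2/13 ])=[-10*sqrt( 11 ),-8*E, - 8.88, - 3, - 5/2,-5*sqrt( 7 )/7, -2/13,  -  1/9,0, sqrt( 14)/14,  4*sqrt( 15 )/7,E, E,  3,sqrt( 13 ), sqrt( 15 ),7, 9*sqrt( 14 )]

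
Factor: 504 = 2^3*3^2*7^1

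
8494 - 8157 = 337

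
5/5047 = 5/5047 = 0.00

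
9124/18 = 4562/9=506.89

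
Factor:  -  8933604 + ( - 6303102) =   -  15236706 = -2^1*3^1 *43^1 * 73^1  *  809^1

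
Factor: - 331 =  - 331^1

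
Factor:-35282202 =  - 2^1 *3^1*19^1 * 309493^1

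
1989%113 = 68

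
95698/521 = 183 + 355/521 = 183.68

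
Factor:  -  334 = - 2^1*167^1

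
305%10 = 5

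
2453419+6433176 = 8886595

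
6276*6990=43869240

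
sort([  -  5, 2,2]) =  [ - 5, 2, 2]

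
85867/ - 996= - 85867/996  =  - 86.21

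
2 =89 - 87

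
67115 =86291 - 19176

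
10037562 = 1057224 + 8980338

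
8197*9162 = 75100914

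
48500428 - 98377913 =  - 49877485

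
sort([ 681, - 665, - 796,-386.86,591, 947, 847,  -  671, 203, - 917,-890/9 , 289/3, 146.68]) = [ -917, - 796, - 671, - 665, - 386.86, - 890/9, 289/3, 146.68, 203, 591, 681, 847,947] 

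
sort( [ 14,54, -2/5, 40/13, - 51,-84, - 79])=[-84, - 79, - 51  , - 2/5,  40/13,14, 54 ]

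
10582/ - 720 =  - 5291/360 =-14.70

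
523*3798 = 1986354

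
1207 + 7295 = 8502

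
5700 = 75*76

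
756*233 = 176148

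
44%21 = 2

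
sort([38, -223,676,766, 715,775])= [ -223, 38, 676, 715,766, 775] 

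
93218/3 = 31072 + 2/3=31072.67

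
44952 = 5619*8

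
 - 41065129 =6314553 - 47379682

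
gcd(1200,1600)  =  400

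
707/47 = 707/47 = 15.04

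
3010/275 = 10 + 52/55 = 10.95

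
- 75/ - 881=75/881 = 0.09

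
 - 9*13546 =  - 121914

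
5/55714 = 5/55714 = 0.00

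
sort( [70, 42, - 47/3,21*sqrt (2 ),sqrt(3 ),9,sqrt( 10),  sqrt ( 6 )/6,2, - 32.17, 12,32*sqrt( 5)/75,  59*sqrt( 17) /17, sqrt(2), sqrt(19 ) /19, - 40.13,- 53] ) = [ - 53 , - 40.13, - 32.17, - 47/3,sqrt(19 ) /19,sqrt( 6) /6,32*sqrt (5 )/75,sqrt( 2 ),sqrt ( 3 ),2,sqrt(10), 9,12,  59*sqrt ( 17)/17, 21*sqrt(2),42,70] 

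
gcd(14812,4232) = 2116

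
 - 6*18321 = - 109926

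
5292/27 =196 = 196.00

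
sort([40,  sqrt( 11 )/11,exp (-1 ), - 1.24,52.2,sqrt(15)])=[-1.24,sqrt( 11 ) /11,exp( - 1 ), sqrt(15 ), 40,  52.2] 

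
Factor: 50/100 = 2^( - 1 ) = 1/2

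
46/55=46/55 = 0.84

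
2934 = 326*9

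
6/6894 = 1/1149 = 0.00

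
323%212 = 111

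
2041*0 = 0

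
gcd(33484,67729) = 761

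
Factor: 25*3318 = 2^1* 3^1 * 5^2*7^1*79^1 = 82950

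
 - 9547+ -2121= -11668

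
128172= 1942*66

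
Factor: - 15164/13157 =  - 68/59 = - 2^2*17^1 * 59^(-1) 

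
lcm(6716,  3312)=241776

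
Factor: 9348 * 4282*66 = 2641856976 = 2^4*3^2* 11^1 *19^1* 41^1* 2141^1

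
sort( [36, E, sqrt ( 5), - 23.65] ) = [-23.65, sqrt( 5), E, 36] 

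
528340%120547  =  46152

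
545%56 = 41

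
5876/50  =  117 + 13/25 = 117.52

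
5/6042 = 5/6042 = 0.00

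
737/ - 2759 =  - 737/2759 = - 0.27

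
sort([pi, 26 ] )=[ pi , 26]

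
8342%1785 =1202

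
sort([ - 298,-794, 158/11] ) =[  -  794,  -  298, 158/11 ]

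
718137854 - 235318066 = 482819788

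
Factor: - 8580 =-2^2*3^1*5^1*11^1*13^1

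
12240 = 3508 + 8732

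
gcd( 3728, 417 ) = 1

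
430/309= 430/309 = 1.39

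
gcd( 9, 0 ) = 9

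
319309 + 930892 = 1250201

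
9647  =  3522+6125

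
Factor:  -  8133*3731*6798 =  - 2^1*3^2*7^1 *11^1*13^1*41^1*103^1*2711^1=-206280027954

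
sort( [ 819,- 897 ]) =[ - 897, 819 ]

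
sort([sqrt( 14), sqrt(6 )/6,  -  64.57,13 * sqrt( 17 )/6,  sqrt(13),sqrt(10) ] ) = [-64.57, sqrt( 6) /6, sqrt ( 10 ),sqrt (13 ),sqrt ( 14),13*sqrt(17)/6]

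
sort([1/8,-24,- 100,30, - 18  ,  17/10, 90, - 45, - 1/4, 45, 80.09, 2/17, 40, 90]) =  [ - 100, - 45, - 24 ,-18,-1/4,2/17, 1/8,17/10, 30, 40, 45, 80.09,90  ,  90 ] 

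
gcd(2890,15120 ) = 10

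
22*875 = 19250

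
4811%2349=113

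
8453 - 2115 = 6338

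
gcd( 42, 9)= 3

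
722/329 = 722/329=2.19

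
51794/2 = 25897  =  25897.00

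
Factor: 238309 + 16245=254554  =  2^1*127277^1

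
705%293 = 119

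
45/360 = 1/8 = 0.12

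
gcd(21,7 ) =7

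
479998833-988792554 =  - 508793721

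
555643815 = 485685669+69958146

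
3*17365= 52095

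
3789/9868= 3789/9868  =  0.38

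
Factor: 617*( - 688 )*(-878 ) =2^5*43^1*439^1 * 617^1 = 372707488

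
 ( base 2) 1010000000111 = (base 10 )5127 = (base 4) 1100013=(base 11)3941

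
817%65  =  37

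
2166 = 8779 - 6613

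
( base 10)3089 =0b110000010001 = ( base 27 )46b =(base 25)4NE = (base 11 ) 2359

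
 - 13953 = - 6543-7410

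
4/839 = 4/839 = 0.00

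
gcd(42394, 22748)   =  1034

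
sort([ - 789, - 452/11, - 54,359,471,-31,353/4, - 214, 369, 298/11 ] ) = [-789, - 214,-54, - 452/11, - 31,298/11, 353/4, 359, 369, 471]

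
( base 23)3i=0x57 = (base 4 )1113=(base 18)4F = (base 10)87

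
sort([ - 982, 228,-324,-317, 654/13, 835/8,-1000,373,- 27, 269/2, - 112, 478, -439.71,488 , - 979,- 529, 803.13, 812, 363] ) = [ - 1000, - 982,-979,  -  529,  -  439.71,  -  324, - 317, - 112, - 27, 654/13, 835/8,269/2, 228,363,373, 478, 488  ,  803.13,812]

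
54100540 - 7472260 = 46628280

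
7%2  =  1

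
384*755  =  289920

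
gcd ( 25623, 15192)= 9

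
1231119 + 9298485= 10529604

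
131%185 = 131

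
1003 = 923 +80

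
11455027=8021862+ 3433165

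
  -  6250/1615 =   -  4 + 42/323 = - 3.87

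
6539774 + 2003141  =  8542915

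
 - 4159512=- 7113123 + 2953611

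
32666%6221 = 1561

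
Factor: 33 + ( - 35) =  - 2 = -2^1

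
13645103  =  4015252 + 9629851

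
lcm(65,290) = 3770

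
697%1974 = 697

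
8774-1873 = 6901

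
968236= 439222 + 529014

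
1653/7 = 1653/7 = 236.14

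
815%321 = 173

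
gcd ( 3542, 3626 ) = 14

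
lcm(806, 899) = 23374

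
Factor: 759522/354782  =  379761/177391= 3^1*53^(-1 )*103^1*1229^1*3347^ (-1) 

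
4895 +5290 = 10185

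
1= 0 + 1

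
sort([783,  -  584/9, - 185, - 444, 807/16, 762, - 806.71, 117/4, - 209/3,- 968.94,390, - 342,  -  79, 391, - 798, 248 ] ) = [  -  968.94 ,- 806.71, - 798, - 444, - 342, - 185, - 79, - 209/3, - 584/9, 117/4,807/16, 248,390,  391, 762, 783 ] 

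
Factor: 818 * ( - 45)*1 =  - 2^1*3^2*5^1*  409^1 = -36810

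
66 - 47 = 19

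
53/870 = 53/870=0.06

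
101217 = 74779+26438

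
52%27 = 25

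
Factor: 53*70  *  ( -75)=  - 2^1 * 3^1*5^3*7^1*53^1=- 278250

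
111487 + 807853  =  919340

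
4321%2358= 1963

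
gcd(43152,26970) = 5394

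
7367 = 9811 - 2444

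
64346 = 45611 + 18735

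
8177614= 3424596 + 4753018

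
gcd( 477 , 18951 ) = 3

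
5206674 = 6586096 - 1379422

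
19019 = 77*247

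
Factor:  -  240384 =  - 2^8 * 3^1*313^1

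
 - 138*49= - 6762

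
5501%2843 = 2658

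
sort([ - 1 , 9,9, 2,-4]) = [ - 4,-1, 2,9,9]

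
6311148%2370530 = 1570088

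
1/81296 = 1/81296 = 0.00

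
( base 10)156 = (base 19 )84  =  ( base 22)72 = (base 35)4g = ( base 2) 10011100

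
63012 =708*89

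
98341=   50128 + 48213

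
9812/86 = 4906/43 = 114.09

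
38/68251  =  38/68251=   0.00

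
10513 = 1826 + 8687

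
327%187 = 140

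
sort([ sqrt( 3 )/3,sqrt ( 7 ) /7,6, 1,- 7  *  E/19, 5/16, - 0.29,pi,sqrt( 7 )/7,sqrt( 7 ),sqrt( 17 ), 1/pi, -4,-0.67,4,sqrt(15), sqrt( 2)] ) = [-4, - 7*E/19, - 0.67, - 0.29,5/16,1/pi,  sqrt(7 ) /7 , sqrt ( 7)/7,sqrt( 3 ) /3,1,sqrt( 2), sqrt(7 ),pi,sqrt(15), 4,sqrt( 17 ), 6]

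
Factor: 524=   2^2*131^1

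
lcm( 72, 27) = 216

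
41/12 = 41/12 = 3.42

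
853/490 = 853/490 = 1.74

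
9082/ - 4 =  - 4541/2 = - 2270.50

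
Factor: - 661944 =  - 2^3 * 3^1*27581^1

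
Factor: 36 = 2^2*3^2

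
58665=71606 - 12941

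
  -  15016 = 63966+- 78982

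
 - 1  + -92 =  - 93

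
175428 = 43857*4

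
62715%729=21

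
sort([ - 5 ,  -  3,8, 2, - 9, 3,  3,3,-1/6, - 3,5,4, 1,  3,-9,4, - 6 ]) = [-9, - 9,-6 , -5, -3 ,-3, - 1/6 , 1,2, 3,3,3, 3,4, 4,5,8 ]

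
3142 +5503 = 8645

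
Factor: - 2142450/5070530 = -3^4*5^1*19^( - 1 )*23^2*26687^ ( -1) = -  214245/507053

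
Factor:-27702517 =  - 53^1* 522689^1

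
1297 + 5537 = 6834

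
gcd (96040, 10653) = 1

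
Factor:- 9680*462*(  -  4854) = 21707864640= 2^6*3^2* 5^1*7^1*11^3 * 809^1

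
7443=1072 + 6371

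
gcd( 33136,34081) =1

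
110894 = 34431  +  76463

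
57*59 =3363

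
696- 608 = 88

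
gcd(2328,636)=12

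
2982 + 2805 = 5787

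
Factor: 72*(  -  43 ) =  - 3096 = -2^3*3^2*43^1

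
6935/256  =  6935/256 = 27.09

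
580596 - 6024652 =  -5444056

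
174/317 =174/317 =0.55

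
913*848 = 774224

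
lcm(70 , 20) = 140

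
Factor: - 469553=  - 7^1*67079^1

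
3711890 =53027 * 70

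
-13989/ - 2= 13989/2 = 6994.50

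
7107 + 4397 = 11504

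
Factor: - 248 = -2^3*31^1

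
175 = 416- 241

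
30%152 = 30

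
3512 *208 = 730496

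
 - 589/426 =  - 589/426 = - 1.38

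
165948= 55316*3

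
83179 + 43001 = 126180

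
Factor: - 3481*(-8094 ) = 2^1*3^1*19^1*59^2*71^1 = 28175214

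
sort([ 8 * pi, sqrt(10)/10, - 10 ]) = [ - 10,  sqrt(10)/10,8*pi]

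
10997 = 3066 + 7931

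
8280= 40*207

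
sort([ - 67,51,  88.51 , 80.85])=[ - 67, 51,80.85, 88.51]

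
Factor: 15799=7^1*37^1*61^1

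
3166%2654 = 512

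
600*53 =31800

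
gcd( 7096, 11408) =8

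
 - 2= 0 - 2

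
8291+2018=10309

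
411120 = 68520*6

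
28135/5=5627= 5627.00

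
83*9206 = 764098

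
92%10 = 2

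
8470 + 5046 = 13516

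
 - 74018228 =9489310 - 83507538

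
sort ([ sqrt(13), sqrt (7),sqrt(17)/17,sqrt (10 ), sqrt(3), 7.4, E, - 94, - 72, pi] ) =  [-94,-72,sqrt( 17)/17, sqrt(3),sqrt( 7),E, pi , sqrt( 10 ), sqrt(13),7.4 ] 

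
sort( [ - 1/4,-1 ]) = [-1, - 1/4]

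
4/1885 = 4/1885 = 0.00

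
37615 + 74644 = 112259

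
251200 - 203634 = 47566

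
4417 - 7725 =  - 3308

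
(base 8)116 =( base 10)78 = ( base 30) 2i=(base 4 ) 1032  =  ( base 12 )66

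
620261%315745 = 304516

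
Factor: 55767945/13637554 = 2935155/717766 = 2^(-1) *3^1 * 5^1*7^(  -  1)  *167^( - 1 )  *  307^ ( - 1 )*195677^1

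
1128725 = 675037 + 453688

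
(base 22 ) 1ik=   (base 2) 1110000100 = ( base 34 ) QG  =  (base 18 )2E0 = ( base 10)900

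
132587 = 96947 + 35640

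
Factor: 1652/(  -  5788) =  - 7^1*59^1*  1447^ ( - 1) = - 413/1447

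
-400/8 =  - 50 = -50.00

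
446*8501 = 3791446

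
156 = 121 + 35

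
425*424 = 180200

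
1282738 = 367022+915716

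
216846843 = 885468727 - 668621884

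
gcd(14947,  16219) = 1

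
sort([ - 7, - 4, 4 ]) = [ - 7,-4, 4] 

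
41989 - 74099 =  - 32110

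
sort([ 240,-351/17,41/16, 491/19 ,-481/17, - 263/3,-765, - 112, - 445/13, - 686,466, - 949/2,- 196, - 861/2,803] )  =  [ - 765, - 686,-949/2, - 861/2,-196, - 112,-263/3,-445/13, -481/17, -351/17,41/16,491/19, 240, 466 , 803]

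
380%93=8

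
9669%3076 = 441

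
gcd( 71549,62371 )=1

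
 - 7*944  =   - 6608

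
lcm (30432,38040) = 152160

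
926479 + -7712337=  - 6785858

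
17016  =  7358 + 9658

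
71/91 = 71/91 = 0.78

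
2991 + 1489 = 4480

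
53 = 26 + 27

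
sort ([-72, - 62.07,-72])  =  [-72, - 72, - 62.07 ] 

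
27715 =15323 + 12392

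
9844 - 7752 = 2092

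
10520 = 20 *526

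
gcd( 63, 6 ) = 3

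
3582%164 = 138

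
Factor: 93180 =2^2  *3^1*5^1 * 1553^1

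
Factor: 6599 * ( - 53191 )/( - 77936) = 2^( - 4)*43^1*1237^1 *4871^( - 1)* 6599^1 = 351007409/77936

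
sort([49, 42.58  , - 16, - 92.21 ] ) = [ - 92.21 ,-16,42.58 , 49] 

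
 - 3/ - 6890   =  3/6890 = 0.00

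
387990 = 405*958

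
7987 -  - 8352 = 16339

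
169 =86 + 83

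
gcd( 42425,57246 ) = 1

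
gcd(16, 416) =16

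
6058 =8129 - 2071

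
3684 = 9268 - 5584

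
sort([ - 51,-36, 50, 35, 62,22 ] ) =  [- 51, - 36, 22, 35, 50,62] 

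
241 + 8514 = 8755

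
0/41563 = 0 = 0.00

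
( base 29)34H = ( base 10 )2656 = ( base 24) 4eg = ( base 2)101001100000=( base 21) 60A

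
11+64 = 75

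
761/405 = 761/405 = 1.88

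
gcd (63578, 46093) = 1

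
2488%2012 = 476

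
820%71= 39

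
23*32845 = 755435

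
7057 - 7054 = 3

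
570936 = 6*95156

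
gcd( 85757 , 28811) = 1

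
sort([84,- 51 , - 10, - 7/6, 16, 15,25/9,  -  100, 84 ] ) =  [  -  100,-51, - 10, - 7/6, 25/9,15,16,84,  84] 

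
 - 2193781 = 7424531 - 9618312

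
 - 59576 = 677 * ( - 88)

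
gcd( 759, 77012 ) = 1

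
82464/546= 13744/91 = 151.03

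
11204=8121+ 3083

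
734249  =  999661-265412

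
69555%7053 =6078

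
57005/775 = 73 + 86/155 = 73.55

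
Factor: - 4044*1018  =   - 4116792 = - 2^3*3^1*337^1*509^1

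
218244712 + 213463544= 431708256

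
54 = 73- 19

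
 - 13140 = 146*( - 90) 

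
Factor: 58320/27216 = 15/7 = 3^1*5^1*7^( - 1)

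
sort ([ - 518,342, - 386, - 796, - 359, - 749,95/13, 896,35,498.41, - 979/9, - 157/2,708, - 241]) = [ - 796, - 749, - 518, - 386, - 359, - 241,- 979/9, - 157/2,95/13, 35, 342 , 498.41, 708,896 ]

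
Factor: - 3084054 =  - 2^1*3^1*514009^1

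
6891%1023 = 753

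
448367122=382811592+65555530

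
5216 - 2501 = 2715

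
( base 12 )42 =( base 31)1J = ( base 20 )2A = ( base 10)50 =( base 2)110010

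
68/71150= 34/35575=0.00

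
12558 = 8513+4045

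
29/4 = 7 + 1/4 =7.25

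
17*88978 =1512626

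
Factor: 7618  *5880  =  44793840 = 2^4*3^1*5^1*7^2*13^1*293^1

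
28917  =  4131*7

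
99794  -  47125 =52669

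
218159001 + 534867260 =753026261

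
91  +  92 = 183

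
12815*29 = 371635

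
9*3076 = 27684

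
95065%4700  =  1065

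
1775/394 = 1775/394 = 4.51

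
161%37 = 13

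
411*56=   23016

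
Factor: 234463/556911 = 3^ (  -  2)*61879^( - 1)*234463^1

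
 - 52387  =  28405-80792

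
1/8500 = 1/8500 = 0.00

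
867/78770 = 867/78770 = 0.01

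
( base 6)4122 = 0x392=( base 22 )1JC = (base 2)1110010010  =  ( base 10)914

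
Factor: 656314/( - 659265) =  - 2^1*3^( - 1 )*5^( -1 )  *229^1*1433^1*43951^(  -  1)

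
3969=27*147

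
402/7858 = 201/3929=0.05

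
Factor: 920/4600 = 5^( - 1 ) =1/5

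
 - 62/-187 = 62/187 = 0.33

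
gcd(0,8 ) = 8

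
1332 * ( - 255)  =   - 339660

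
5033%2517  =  2516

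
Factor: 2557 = 2557^1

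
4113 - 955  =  3158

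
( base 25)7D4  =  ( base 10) 4704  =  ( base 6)33440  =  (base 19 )D0B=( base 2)1001001100000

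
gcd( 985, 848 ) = 1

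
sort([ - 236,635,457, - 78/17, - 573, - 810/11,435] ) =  [ - 573, - 236, - 810/11, - 78/17, 435, 457,635] 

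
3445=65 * 53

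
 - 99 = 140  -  239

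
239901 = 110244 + 129657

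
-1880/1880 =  - 1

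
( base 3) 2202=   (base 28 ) 2i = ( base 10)74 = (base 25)2o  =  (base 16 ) 4A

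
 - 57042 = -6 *9507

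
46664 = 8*5833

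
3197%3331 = 3197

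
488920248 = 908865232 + -419944984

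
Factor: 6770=2^1 * 5^1*677^1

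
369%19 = 8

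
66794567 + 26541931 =93336498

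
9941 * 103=1023923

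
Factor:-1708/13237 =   -  2^2*31^( - 1) = - 4/31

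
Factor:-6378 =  - 2^1*3^1*1063^1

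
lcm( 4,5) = 20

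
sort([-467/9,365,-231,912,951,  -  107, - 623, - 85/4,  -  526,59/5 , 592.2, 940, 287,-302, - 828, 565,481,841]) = [ - 828, - 623, - 526, - 302,-231,- 107, - 467/9, - 85/4,59/5, 287, 365 , 481,  565, 592.2,841, 912,940,951] 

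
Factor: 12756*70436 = 2^4 * 3^1 * 1063^1*17609^1 = 898481616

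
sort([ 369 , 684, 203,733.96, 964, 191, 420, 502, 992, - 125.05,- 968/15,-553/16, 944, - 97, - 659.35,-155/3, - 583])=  [-659.35, - 583, - 125.05,-97, - 968/15, - 155/3, - 553/16, 191,203, 369,  420, 502, 684,733.96,944, 964, 992]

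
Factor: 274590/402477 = 91530/134159 = 2^1*3^4*5^1*19^( - 1 )*23^( - 1 )*113^1 * 307^(  -  1 ) 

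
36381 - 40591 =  - 4210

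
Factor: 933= 3^1 * 311^1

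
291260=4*72815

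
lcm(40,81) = 3240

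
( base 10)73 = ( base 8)111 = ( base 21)3A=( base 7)133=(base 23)34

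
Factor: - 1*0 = 0 = 0^1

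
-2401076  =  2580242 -4981318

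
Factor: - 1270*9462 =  - 2^2*3^1*5^1 * 19^1*83^1*127^1 = -  12016740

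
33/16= 33/16  =  2.06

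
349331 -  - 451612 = 800943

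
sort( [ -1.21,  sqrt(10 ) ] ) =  [ - 1.21 , sqrt ( 10 )] 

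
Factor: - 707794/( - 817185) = 2^1*3^(-1)*5^( - 1)*157^(  -  1 )*347^(-1)*353897^1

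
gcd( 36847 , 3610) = 1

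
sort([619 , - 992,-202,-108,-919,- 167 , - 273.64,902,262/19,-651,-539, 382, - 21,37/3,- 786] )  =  [ - 992, - 919, - 786, - 651 , - 539, -273.64, - 202,-167,-108, - 21 , 37/3,262/19, 382,619, 902]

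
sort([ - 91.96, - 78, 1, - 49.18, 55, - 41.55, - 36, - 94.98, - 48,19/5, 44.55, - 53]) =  [ - 94.98, - 91.96, - 78, - 53, - 49.18, - 48, - 41.55, - 36 , 1,19/5,44.55,55]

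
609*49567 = 30186303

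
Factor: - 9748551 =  - 3^1*3249517^1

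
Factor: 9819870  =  2^1*3^1 * 5^1*31^1*10559^1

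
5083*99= 503217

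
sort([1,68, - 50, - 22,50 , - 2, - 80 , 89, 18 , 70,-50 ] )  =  [ - 80, - 50, - 50, - 22, - 2,1,18, 50,  68,  70,  89 ]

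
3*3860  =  11580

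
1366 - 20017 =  - 18651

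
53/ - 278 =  - 53/278 =- 0.19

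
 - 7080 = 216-7296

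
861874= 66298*13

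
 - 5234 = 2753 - 7987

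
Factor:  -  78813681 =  - 3^1*26271227^1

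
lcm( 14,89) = 1246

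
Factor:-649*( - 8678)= 5632022 = 2^1*11^1 * 59^1*4339^1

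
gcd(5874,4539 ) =267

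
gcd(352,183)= 1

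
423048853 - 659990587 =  - 236941734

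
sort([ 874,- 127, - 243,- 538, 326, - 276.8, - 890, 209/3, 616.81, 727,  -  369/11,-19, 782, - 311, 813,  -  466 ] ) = [ - 890,-538, - 466, - 311, - 276.8, - 243 , - 127,  -  369/11,-19, 209/3, 326, 616.81,727, 782,  813, 874 ] 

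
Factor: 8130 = 2^1 *3^1*5^1*271^1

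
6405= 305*21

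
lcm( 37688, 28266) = 113064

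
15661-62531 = -46870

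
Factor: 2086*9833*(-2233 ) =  - 45802487654 = -2^1*7^2*11^1 * 29^1*149^1*9833^1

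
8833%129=61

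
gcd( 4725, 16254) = 189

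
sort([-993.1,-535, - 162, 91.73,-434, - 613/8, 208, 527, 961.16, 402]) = [-993.1, - 535,-434,  -  162, - 613/8,91.73, 208, 402, 527,  961.16]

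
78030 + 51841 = 129871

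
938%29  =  10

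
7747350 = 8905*870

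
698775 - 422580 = 276195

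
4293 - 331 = 3962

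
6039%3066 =2973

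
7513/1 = 7513 = 7513.00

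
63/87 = 21/29 = 0.72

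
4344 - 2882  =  1462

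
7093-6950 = 143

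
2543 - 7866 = -5323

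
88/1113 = 88/1113=   0.08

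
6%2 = 0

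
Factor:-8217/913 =  -  9 =-  3^2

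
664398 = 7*94914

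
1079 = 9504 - 8425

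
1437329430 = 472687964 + 964641466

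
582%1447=582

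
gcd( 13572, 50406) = 6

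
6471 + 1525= 7996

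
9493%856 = 77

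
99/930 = 33/310=0.11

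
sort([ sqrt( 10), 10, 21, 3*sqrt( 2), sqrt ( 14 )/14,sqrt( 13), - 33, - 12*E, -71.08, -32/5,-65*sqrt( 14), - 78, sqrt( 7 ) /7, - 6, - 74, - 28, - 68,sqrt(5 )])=[ - 65* sqrt ( 14 ), - 78, - 74, - 71.08,- 68, - 33, - 12*E, - 28, - 32/5,-6,  sqrt( 14 ) /14, sqrt(7)/7,  sqrt( 5), sqrt( 10 ),  sqrt( 13 ), 3*sqrt( 2 ), 10,21 ] 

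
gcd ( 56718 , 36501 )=69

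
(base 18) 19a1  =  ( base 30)9RJ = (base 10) 8929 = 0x22E1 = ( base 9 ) 13221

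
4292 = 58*74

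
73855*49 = 3618895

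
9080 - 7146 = 1934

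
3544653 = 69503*51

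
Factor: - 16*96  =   - 1536= - 2^9 * 3^1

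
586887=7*83841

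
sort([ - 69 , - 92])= [ - 92, - 69]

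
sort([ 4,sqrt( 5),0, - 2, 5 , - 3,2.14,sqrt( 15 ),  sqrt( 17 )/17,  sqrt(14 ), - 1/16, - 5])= [ - 5 , - 3, - 2, - 1/16,  0,sqrt(17)/17,2.14, sqrt( 5 ),sqrt( 14), sqrt( 15),4,  5 ] 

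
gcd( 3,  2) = 1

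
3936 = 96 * 41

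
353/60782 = 353/60782 = 0.01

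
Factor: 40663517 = 23^1 * 1767979^1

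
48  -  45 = 3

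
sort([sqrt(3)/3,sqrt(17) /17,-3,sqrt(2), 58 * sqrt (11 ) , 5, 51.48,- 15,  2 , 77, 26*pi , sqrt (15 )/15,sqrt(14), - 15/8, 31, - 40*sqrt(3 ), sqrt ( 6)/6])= [ - 40*sqrt( 3 ), - 15, - 3, - 15/8, sqrt(17 )/17,sqrt( 15)/15, sqrt(6)/6 , sqrt ( 3)/3, sqrt(2), 2,sqrt( 14 ), 5, 31, 51.48, 77, 26*pi,58*sqrt(11)] 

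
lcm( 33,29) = 957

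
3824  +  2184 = 6008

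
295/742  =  295/742= 0.40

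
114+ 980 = 1094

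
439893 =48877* 9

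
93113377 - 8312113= 84801264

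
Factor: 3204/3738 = 2^1 * 3^1*7^(  -  1 ) =6/7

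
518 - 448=70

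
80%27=26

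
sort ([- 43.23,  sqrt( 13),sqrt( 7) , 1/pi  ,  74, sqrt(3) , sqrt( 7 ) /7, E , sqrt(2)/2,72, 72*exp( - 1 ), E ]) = [-43.23,1/pi , sqrt( 7) /7,sqrt( 2)/2, sqrt( 3), sqrt( 7), E,E  ,  sqrt( 13 ), 72*exp ( - 1 ),72,74]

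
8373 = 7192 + 1181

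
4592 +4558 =9150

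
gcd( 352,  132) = 44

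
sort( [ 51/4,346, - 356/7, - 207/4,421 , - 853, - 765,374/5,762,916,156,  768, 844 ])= [ - 853,  -  765, - 207/4, - 356/7,51/4,374/5,156,346,421,762, 768,844,916] 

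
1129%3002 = 1129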